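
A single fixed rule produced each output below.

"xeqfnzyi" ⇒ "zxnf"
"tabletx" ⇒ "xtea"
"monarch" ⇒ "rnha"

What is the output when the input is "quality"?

ytla

What's happening: sort the characters into reverse alphabetical order, then keep every other character starting from the first (positions 1st, 3rd, 5th, ...).
For "quality" the result is "ytla".
(Check on "monarch": → "ronmhca" → "rnha" ✓)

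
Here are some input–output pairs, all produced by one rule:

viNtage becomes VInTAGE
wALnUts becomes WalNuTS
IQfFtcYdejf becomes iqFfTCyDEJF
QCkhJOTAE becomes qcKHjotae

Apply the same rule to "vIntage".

Each output is the input with this applied: flip the case of every letter.
So "vIntage" becomes "ViNTAGE".

ViNTAGE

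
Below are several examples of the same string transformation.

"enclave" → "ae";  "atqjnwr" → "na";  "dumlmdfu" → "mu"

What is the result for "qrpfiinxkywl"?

ixwr

The rule is to move the first 2 characters to the end (rotate left by 2), then keep one character in every 3, starting at position 3 (positions 3rd, 6th, 9th, ...).
Working it through for "qrpfiinxkywl": intermediate "pfiinxkywlqr", final "ixwr".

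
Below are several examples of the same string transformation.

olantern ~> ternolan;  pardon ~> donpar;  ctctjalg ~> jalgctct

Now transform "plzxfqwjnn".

Each output is the input with this applied: swap the front and back halves of the string.
Applying that to "plzxfqwjnn" gives "qwjnnplzxf".

qwjnnplzxf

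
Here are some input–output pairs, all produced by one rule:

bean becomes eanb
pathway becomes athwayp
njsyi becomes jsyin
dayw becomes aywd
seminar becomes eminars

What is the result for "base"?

aseb

The transformation: move the first character to the end.
So "base" becomes "aseb".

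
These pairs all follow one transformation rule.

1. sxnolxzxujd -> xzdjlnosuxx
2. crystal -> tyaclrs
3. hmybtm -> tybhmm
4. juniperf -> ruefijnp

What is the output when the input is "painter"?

rtaeinp

The pattern: sort the characters into alphabetical order, then move the last 2 characters to the front (rotate right by 2).
Working it through for "painter": intermediate "aeinprt", final "rtaeinp".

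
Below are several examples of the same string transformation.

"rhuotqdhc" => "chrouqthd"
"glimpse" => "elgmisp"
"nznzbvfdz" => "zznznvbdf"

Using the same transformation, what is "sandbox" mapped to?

The rule is to swap each adjacent pair of characters (1↔2, 3↔4, ...), then move the last character to the front.
For "sandbox" the result is "xasdnob".

xasdnob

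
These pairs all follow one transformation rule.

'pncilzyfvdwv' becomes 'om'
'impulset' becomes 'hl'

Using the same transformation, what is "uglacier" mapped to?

The rule is to shift every letter 1 place backward in the alphabet (wrapping around), then keep only the first 2 characters.
Starting from "uglacier": after the first operation, "tfkzbhdq"; after the second, "tf".
(Check on "pncilzyfvdwv": → "ombhkyxeucvu" → "om" ✓)

tf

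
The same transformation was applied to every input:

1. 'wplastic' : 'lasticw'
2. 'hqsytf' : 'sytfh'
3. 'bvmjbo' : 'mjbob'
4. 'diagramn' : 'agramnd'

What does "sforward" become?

orwards

In each case the input is transformed by: move the first 2 characters to the end (rotate left by 2), then delete the last character.
Applying both steps to "sforward": "orwardsf", then "orwards".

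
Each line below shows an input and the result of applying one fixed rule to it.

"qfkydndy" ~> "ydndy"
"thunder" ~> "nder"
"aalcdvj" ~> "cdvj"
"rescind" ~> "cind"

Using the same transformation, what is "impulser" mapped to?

ulser

What's happening: delete the first 3 characters.
Applying that to "impulser" gives "ulser".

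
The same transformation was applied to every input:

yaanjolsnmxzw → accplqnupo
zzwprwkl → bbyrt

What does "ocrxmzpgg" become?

qetzob

Rule — shift every letter 2 places forward in the alphabet (wrapping around), then delete the last 3 characters.
On "ocrxmzpgg": the first step gives "qetzobrii", and the second then gives "qetzob".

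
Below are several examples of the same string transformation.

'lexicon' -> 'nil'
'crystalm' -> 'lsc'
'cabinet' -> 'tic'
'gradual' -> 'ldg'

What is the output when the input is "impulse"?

eui

Rule — keep one character in every 3, starting at position 1 (positions 1st, 4th, 7th, ...), then reverse the string.
"impulse" → "iue" → "eui".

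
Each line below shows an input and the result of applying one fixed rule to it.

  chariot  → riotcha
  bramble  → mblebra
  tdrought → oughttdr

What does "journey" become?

rneyjou

What's happening: move the first 3 characters to the end (rotate left by 3).
On "journey" that produces "rneyjou".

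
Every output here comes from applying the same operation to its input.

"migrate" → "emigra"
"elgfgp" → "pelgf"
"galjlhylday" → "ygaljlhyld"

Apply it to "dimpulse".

edimpul

The transformation: move the last character to the front, then delete the last character.
"dimpulse" → "edimpul".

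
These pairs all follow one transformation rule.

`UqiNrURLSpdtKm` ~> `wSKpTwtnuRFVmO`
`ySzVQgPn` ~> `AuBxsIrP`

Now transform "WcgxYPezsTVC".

yEIZarGBUvxe

Rule — shift every letter 2 places forward in the alphabet (wrapping around), then flip the case of every letter.
For "WcgxYPezsTVC" the result is "yEIZarGBUvxe".
(Check on "UqiNrURLSpdtKm": → "WskPtWTNUrfvMo" → "wSKpTwtnuRFVmO" ✓)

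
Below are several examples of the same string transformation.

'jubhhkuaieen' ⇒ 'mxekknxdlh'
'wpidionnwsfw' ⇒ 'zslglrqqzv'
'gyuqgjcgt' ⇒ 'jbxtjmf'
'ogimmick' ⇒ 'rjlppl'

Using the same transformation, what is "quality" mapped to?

Each output is the input with this applied: delete the last 2 characters, then shift every letter 3 places forward in the alphabet (wrapping around).
Working it through for "quality": intermediate "quali", final "txdol".

txdol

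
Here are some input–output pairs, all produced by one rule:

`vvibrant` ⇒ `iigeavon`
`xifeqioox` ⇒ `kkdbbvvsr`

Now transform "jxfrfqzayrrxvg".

mlkkieeedwtssn

Each output is the input with this applied: sort the characters into reverse alphabetical order, then shift every letter 13 places forward in the alphabet (wrapping around) — i.e. ROT13.
"jxfrfqzayrrxvg" → "zyxxvrrrqjgffa" → "mlkkieeedwtssn".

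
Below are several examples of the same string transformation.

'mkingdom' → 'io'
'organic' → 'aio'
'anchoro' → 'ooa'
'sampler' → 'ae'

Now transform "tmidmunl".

Looking at the pairs, the operation is to move the first character to the end, then keep only the vowels.
Starting from "tmidmunl": after the first operation, "midmunlt"; after the second, "iu".

iu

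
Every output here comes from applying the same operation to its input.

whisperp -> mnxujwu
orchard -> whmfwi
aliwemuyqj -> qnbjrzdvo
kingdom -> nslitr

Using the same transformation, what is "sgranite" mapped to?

lwfsnyj

What's happening: shift every letter 5 places forward in the alphabet (wrapping around), then delete the first character.
"sgranite" → "lwfsnyj".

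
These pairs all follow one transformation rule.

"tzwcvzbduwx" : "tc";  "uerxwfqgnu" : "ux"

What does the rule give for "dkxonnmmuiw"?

do

What's happening: keep one character in every 3, starting at position 1 (positions 1st, 4th, 7th, ...), then delete the last 2 characters.
On "dkxonnmmuiw": the first step gives "domi", and the second then gives "do".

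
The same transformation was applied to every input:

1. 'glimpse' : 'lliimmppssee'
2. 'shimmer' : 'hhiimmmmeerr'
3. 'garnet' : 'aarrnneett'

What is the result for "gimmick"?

iimmmmiicckk

Rule — double every character, then delete the first 2 characters.
On "gimmick" that produces "iimmmmiicckk".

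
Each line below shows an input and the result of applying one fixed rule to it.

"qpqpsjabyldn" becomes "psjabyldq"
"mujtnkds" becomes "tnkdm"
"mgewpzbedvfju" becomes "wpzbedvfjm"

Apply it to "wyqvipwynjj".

The rule is to swap the first and last characters, then delete the first 3 characters.
"wyqvipwynjj" → "jyqvipwynjw" → "vipwynjw".

vipwynjw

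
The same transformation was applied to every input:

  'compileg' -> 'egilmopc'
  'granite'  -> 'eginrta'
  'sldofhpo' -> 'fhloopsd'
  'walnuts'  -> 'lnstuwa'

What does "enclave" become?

ceelnva

The pattern: sort the characters into alphabetical order, then move the first character to the end.
For "enclave", step one produces "aceelnv"; step two turns that into "ceelnva".
(Check on "walnuts": → "alnstuw" → "lnstuwa" ✓)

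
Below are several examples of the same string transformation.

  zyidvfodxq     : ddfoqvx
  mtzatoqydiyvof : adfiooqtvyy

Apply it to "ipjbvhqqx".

Rule — delete the first 3 characters, then sort the characters into alphabetical order.
On "ipjbvhqqx": the first step gives "bvhqqx", and the second then gives "bhqqvx".
(Check on "zyidvfodxq": → "dvfodxq" → "ddfoqvx" ✓)

bhqqvx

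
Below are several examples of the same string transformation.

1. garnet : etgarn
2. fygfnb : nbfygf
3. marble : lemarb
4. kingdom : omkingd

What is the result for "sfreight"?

Each output is the input with this applied: move the last 2 characters to the front (rotate right by 2).
Applying that to "sfreight" gives "htsfreig".

htsfreig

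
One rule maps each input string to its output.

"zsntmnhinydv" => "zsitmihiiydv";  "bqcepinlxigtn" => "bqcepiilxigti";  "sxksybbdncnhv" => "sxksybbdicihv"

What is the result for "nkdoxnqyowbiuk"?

ikdoxiqyowbiuk

Each output is the input with this applied: replace every "n" with "i".
Doing the same to "nkdoxnqyowbiuk": "ikdoxiqyowbiuk".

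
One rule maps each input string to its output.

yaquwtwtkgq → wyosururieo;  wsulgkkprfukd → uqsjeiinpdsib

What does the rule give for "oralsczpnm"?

The transformation: shift every letter 2 places backward in the alphabet (wrapping around).
Applying that to "oralsczpnm" gives "mpyjqaxnlk".

mpyjqaxnlk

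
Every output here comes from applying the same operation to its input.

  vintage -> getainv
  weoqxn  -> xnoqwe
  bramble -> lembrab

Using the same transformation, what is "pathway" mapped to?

ayhwatp

The transformation: reverse the string, then swap each adjacent pair of characters (1↔2, 3↔4, ...).
"pathway" → "ayhwatp".
(Check on "weoqxn": → "nxqoew" → "xnoqwe" ✓)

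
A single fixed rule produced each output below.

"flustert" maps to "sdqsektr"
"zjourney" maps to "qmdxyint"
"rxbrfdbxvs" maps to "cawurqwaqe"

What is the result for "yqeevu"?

dutxpd

The transformation: swap the front and back halves of the string, then shift every letter 1 place backward in the alphabet (wrapping around).
Working it through for "yqeevu": intermediate "evuyqe", final "dutxpd".
(Check on "flustert": → "tertflus" → "sdqsektr" ✓)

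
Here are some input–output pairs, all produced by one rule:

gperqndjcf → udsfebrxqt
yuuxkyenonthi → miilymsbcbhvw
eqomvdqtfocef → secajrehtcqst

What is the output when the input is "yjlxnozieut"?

The rule is to shift every letter 12 places backward in the alphabet (wrapping around).
For "yjlxnozieut" the result is "mxzlbcnwsih".

mxzlbcnwsih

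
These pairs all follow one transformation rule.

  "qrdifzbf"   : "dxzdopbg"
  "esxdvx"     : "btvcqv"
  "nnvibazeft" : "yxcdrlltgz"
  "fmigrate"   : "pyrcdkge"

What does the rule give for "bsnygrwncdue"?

ulabsczqlwep

The pattern: shift every letter 2 places backward in the alphabet (wrapping around), then swap the front and back halves of the string.
On "bsnygrwncdue": the first step gives "zqlwepulabsc", and the second then gives "ulabsczqlwep".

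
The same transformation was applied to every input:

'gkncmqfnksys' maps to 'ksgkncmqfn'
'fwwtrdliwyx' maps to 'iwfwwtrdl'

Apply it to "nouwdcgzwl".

gznouwdc

In each case the input is transformed by: delete the last 2 characters, then move the last 2 characters to the front (rotate right by 2).
So "nouwdcgzwl" becomes "gznouwdc".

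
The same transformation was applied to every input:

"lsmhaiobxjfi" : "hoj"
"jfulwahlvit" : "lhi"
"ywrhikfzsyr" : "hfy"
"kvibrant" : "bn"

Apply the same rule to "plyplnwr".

pw

The transformation: delete the first character, then keep one character in every 3, starting at position 3 (positions 3rd, 6th, 9th, ...).
Applying that to "plyplnwr" gives "pw".
(Check on "lsmhaiobxjfi": → "smhaiobxjfi" → "hoj" ✓)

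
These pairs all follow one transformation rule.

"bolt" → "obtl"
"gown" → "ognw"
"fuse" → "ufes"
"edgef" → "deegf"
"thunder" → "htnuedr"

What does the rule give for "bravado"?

rbvadao

In each case the input is transformed by: swap each adjacent pair of characters (1↔2, 3↔4, ...).
Applying that to "bravado" gives "rbvadao".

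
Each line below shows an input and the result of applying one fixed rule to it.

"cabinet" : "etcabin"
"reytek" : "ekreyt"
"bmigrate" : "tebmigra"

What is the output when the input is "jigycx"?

Each output is the input with this applied: move the last 2 characters to the front (rotate right by 2).
Applying that to "jigycx" gives "cxjigy".

cxjigy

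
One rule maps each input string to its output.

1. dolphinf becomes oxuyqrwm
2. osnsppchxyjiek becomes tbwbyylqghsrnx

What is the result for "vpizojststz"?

iyrixsbcbce

What's happening: shift every letter 9 places forward in the alphabet (wrapping around), then swap the first and last characters.
On "vpizojststz" that produces "iyrixsbcbce".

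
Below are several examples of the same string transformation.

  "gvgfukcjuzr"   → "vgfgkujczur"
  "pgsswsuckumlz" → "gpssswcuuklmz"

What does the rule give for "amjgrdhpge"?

In each case the input is transformed by: swap each adjacent pair of characters (1↔2, 3↔4, ...).
"amjgrdhpge" → "magjdrpheg".

magjdrpheg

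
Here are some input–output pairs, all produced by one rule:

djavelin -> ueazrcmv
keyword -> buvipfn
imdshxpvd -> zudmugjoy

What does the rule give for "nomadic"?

etfzdur

The pattern: shift every letter 9 places backward in the alphabet (wrapping around), then take characters alternately from the front and the back (1st, last, 2nd, 2nd-last, ...).
Applying that to "nomadic" gives "etfzdur".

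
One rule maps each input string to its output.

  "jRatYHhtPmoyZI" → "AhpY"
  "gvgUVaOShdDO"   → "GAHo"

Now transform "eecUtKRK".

What's happening: keep one character in every 3, starting at position 3 (positions 3rd, 6th, 9th, ...), then flip the case of every letter.
So "eecUtKRK" becomes "Ck".

Ck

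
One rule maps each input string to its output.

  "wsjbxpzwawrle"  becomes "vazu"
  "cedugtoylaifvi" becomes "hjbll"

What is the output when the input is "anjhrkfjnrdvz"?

qumg

The rule is to keep one character in every 3, starting at position 2 (positions 2nd, 5th, 8th, ...), then shift every letter 3 places forward in the alphabet (wrapping around).
For "anjhrkfjnrdvz" the result is "qumg".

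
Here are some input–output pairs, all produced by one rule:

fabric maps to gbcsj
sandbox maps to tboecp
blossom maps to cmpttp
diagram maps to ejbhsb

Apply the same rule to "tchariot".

The rule is to shift every letter 1 place forward in the alphabet (wrapping around), then delete the last character.
Applying both steps to "tchariot": "udibsjpu", then "udibsjp".
(Check on "fabric": → "gbcsjd" → "gbcsj" ✓)

udibsjp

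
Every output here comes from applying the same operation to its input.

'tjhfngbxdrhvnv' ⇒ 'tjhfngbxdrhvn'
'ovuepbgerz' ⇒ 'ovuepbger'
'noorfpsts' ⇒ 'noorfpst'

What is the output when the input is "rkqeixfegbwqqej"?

rkqeixfegbwqqe

What's happening: delete the last character.
Doing the same to "rkqeixfegbwqqej": "rkqeixfegbwqqe".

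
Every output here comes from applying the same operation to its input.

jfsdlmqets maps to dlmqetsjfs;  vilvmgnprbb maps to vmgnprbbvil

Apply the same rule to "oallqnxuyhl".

Looking at the pairs, the operation is to move the first 3 characters to the end (rotate left by 3).
So "oallqnxuyhl" becomes "lqnxuyhloal".

lqnxuyhloal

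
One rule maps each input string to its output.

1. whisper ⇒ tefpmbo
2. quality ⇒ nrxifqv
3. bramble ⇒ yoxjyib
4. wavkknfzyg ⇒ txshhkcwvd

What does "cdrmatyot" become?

The transformation: shift every letter 3 places backward in the alphabet (wrapping around).
For "cdrmatyot" the result is "zaojxqvlq".

zaojxqvlq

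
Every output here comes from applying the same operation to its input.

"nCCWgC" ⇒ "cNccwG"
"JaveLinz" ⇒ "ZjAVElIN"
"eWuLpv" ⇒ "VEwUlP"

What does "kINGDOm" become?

MKingdo

The pattern: flip the case of every letter, then move the last character to the front.
So "kINGDOm" becomes "MKingdo".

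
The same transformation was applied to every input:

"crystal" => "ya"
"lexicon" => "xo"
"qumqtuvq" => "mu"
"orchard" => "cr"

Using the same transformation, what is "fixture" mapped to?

xr

Rule — keep one character in every 3, starting at position 3 (positions 3rd, 6th, 9th, ...).
So "fixture" becomes "xr".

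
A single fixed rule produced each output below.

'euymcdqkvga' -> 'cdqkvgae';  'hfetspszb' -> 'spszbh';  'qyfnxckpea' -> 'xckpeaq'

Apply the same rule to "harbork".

Looking at the pairs, the operation is to move the first character to the end, then delete the first 3 characters.
Applying both steps to "harbork": "arborkh", then "orkh".
(Check on "euymcdqkvga": → "uymcdqkvgae" → "cdqkvgae" ✓)

orkh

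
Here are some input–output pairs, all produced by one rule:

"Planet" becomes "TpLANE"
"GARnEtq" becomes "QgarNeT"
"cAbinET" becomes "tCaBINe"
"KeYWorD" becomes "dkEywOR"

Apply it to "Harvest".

ThARVES

What's happening: flip the case of every letter, then move the last character to the front.
On "Harvest": the first step gives "hARVEST", and the second then gives "ThARVES".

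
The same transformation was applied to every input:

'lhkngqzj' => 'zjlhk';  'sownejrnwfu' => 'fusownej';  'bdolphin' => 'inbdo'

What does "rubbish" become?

shru

The rule is to move the last 2 characters to the front (rotate right by 2), then delete the last 3 characters.
Working it through for "rubbish": intermediate "shrubbi", final "shru".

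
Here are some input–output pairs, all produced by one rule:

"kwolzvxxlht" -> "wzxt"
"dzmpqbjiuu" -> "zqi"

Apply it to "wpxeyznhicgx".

Each output is the input with this applied: keep one character in every 3, starting at position 2 (positions 2nd, 5th, 8th, ...).
"wpxeyznhicgx" → "pyhg".

pyhg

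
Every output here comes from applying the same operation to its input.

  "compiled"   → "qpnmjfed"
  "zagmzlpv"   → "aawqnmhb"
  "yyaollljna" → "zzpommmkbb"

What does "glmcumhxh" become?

What's happening: sort the characters into reverse alphabetical order, then shift every letter 1 place forward in the alphabet (wrapping around).
For "glmcumhxh", step one produces "xummlhhgc"; step two turns that into "yvnnmiihd".

yvnnmiihd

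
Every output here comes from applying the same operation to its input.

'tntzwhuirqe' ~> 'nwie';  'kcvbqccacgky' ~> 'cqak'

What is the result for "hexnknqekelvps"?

ekels

The transformation: keep one character in every 3, starting at position 2 (positions 2nd, 5th, 8th, ...).
For "hexnknqekelvps" the result is "ekels".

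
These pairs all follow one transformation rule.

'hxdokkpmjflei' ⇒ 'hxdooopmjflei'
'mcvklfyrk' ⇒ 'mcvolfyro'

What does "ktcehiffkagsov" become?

In each case the input is transformed by: replace every "k" with "o".
So "ktcehiffkagsov" becomes "otcehiffoagsov".

otcehiffoagsov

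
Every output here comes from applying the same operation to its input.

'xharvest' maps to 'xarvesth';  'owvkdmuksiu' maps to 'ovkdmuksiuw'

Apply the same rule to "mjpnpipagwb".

The pattern: move the first character to the end, then swap the first and last characters.
Working it through for "mjpnpipagwb": intermediate "jpnpipagwbm", final "mpnpipagwbj".

mpnpipagwbj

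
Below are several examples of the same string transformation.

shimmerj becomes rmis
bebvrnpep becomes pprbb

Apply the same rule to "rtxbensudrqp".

The transformation: keep every other character starting from the first (positions 1st, 3rd, 5th, ...), then reverse the string.
Starting from "rtxbensudrqp": after the first operation, "rxesdq"; after the second, "qdsexr".
(Check on "shimmerj": → "simr" → "rmis" ✓)

qdsexr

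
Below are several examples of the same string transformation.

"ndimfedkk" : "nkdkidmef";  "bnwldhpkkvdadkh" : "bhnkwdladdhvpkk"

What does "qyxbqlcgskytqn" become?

qnyqxtbyqklscg

The rule is to take characters alternately from the front and the back (1st, last, 2nd, 2nd-last, ...).
On "qyxbqlcgskytqn" that produces "qnyqxtbyqklscg".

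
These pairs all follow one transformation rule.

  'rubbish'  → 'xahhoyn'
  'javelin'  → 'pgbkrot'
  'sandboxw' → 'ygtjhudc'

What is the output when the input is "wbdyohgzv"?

chjeunmfb

The transformation: shift every letter 6 places forward in the alphabet (wrapping around).
So "wbdyohgzv" becomes "chjeunmfb".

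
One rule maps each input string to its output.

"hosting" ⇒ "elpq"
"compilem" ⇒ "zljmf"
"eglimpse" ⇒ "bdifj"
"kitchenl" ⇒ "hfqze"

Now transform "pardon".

Rule — delete the last 3 characters, then shift every letter 3 places backward in the alphabet (wrapping around).
On "pardon": the first step gives "par", and the second then gives "mxo".

mxo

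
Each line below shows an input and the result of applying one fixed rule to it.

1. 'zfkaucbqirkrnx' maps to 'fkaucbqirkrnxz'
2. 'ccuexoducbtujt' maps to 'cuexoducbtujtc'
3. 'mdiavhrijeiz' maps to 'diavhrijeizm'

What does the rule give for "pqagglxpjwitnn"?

Looking at the pairs, the operation is to move the first character to the end.
Doing the same to "pqagglxpjwitnn": "qagglxpjwitnnp".

qagglxpjwitnnp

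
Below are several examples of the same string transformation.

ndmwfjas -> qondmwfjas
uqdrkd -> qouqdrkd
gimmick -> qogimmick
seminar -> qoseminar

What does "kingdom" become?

In each case the input is transformed by: prepend "qo".
On "kingdom" that produces "qokingdom".

qokingdom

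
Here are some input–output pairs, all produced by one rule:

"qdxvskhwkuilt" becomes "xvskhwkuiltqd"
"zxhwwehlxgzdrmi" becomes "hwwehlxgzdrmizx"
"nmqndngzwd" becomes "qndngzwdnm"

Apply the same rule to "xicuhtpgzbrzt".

cuhtpgzbrztxi

The pattern: move the first 2 characters to the end (rotate left by 2).
So "xicuhtpgzbrzt" becomes "cuhtpgzbrztxi".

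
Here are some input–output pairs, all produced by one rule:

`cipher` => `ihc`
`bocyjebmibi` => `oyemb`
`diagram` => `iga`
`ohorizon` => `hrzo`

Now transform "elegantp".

lgne

In each case the input is transformed by: swap the first and last characters, then keep every other character starting from the second (positions 2nd, 4th, 6th, ...).
For "elegantp", step one produces "plegante"; step two turns that into "lgne".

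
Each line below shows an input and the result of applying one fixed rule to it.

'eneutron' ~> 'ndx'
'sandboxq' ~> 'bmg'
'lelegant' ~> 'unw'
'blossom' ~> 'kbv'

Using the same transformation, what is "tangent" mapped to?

The rule is to keep one character in every 3, starting at position 1 (positions 1st, 4th, 7th, ...), then shift every letter 9 places forward in the alphabet (wrapping around).
"tangent" → "tgt" → "cpc".

cpc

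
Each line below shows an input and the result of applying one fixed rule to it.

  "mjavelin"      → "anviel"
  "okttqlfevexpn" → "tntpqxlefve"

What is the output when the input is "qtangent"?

atnnge

Rule — delete the first 2 characters, then take characters alternately from the front and the back (1st, last, 2nd, 2nd-last, ...).
"qtangent" → "angent" → "atnnge".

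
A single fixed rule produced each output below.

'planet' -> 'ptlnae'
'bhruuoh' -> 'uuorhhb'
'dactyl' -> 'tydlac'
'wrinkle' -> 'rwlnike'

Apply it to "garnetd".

Each output is the input with this applied: sort the characters into reverse alphabetical order, then swap each adjacent pair of characters (1↔2, 3↔4, ...).
Working it through for "garnetd": intermediate "trngeda", final "rtgndea".
(Check on "dactyl": → "ytldca" → "tydlac" ✓)

rtgndea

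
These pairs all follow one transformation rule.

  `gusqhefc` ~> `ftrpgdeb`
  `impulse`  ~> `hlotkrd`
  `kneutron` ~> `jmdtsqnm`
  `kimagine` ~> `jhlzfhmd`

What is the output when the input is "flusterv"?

Each output is the input with this applied: shift every letter 1 place backward in the alphabet (wrapping around).
Doing the same to "flusterv": "ektrsdqu".

ektrsdqu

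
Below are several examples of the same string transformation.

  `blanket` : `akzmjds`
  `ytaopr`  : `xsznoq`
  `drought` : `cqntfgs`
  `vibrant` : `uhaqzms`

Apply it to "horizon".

gnqhynm

The transformation: shift every letter 1 place backward in the alphabet (wrapping around).
"horizon" → "gnqhynm".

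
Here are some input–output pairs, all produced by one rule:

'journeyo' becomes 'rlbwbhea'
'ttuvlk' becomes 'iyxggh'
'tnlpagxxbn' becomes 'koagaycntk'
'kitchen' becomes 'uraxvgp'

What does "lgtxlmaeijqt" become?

wdgytgkyznrv

The transformation: move the last 3 characters to the front (rotate right by 3), then shift every letter 13 places forward in the alphabet (wrapping around) — i.e. ROT13.
"lgtxlmaeijqt" → "jqtlgtxlmaei" → "wdgytgkyznrv".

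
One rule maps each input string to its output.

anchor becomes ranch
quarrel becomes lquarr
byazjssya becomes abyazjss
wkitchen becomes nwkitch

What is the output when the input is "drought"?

tdroug

The rule is to move the last character to the front, then delete the last character.
So "drought" becomes "tdroug".
(Check on "byazjssya": → "abyazjssy" → "abyazjss" ✓)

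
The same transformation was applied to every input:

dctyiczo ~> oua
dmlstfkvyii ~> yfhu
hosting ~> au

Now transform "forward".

am

The transformation: keep one character in every 3, starting at position 2 (positions 2nd, 5th, 8th, ...), then shift every letter 12 places forward in the alphabet (wrapping around).
Working it through for "forward": intermediate "oa", final "am".
(Check on "dctyiczo": → "cio" → "oua" ✓)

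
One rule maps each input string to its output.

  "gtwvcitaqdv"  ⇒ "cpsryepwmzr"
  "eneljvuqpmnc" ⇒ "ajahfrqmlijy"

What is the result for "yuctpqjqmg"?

Rule — shift every letter 4 places backward in the alphabet (wrapping around).
Doing the same to "yuctpqjqmg": "uqyplmfmic".

uqyplmfmic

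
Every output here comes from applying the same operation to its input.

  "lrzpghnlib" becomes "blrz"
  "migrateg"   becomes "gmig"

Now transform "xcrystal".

The rule is to move the last character to the front, then keep only the first 4 characters.
For "xcrystal", step one produces "lxcrysta"; step two turns that into "lxcr".

lxcr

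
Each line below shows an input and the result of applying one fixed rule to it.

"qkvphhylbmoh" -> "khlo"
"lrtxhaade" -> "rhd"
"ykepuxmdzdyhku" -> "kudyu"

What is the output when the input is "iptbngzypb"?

Rule — keep one character in every 3, starting at position 2 (positions 2nd, 5th, 8th, ...).
On "iptbngzypb" that produces "pny".

pny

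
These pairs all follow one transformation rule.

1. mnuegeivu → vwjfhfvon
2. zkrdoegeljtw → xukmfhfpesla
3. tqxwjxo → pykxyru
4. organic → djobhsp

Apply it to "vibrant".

In each case the input is transformed by: shift every letter 1 place forward in the alphabet (wrapping around), then reverse the string.
For "vibrant", step one produces "wjcsbou"; step two turns that into "uobscjw".

uobscjw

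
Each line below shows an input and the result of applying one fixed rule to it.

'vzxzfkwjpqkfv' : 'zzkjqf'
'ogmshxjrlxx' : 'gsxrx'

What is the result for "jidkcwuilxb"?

ikwix

The transformation: keep every other character starting from the second (positions 2nd, 4th, 6th, ...).
Doing the same to "jidkcwuilxb": "ikwix".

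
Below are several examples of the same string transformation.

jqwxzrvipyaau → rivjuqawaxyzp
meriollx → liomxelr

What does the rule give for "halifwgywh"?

Each output is the input with this applied: take characters alternately from the front and the back (1st, last, 2nd, 2nd-last, ...), then move the last 3 characters to the front (rotate right by 3).
For "halifwgywh", step one produces "hhawlyigfw"; step two turns that into "gfwhhawlyi".

gfwhhawlyi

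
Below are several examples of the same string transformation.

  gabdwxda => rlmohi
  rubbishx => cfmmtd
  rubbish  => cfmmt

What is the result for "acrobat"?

lnczm

The transformation: shift every letter 11 places forward in the alphabet (wrapping around), then delete the last 2 characters.
Working it through for "acrobat": intermediate "lnczmle", final "lnczm".
(Check on "rubbish": → "cfmmtds" → "cfmmt" ✓)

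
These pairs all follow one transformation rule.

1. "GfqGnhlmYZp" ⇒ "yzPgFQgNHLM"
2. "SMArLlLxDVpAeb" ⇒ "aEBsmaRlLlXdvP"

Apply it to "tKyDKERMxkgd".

In each case the input is transformed by: flip the case of every letter, then move the last 3 characters to the front (rotate right by 3).
Starting from "tKyDKERMxkgd": after the first operation, "TkYdkermXKGD"; after the second, "KGDTkYdkermX".

KGDTkYdkermX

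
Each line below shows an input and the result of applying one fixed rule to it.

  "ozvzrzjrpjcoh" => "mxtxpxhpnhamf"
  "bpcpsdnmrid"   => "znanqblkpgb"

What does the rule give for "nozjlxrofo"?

lmxhjvpmdm

The transformation: shift every letter 2 places backward in the alphabet (wrapping around).
On "nozjlxrofo" that produces "lmxhjvpmdm".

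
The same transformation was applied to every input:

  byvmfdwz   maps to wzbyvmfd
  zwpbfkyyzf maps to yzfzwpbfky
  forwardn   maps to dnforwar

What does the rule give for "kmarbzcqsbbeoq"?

What's happening: move the first 2 characters to the end (rotate left by 2), then swap the front and back halves of the string.
Applying both steps to "kmarbzcqsbbeoq": "arbzcqsbbeoqkm", then "bbeoqkmarbzcqs".
(Check on "zwpbfkyyzf": → "pbfkyyzfzw" → "yzfzwpbfky" ✓)

bbeoqkmarbzcqs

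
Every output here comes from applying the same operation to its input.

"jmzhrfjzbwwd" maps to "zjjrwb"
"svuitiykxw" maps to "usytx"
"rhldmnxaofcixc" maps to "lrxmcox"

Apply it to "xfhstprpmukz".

Each output is the input with this applied: keep every other character starting from the first (positions 1st, 3rd, 5th, ...), then swap each adjacent pair of characters (1↔2, 3↔4, ...).
So "xfhstprpmukz" becomes "hxrtkm".

hxrtkm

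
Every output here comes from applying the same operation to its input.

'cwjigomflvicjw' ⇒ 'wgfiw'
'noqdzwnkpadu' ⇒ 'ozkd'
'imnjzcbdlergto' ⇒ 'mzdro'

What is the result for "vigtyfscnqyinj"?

iycyj

What's happening: keep one character in every 3, starting at position 2 (positions 2nd, 5th, 8th, ...).
Doing the same to "vigtyfscnqyinj": "iycyj".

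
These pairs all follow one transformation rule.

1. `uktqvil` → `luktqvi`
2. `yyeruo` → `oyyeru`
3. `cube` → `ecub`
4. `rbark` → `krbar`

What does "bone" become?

The rule is to move the last character to the front.
So "bone" becomes "ebon".

ebon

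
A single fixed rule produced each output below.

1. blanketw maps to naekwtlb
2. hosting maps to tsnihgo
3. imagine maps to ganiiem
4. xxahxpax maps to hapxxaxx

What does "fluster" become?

suetfrl

Each output is the input with this applied: move the first 2 characters to the end (rotate left by 2), then swap each adjacent pair of characters (1↔2, 3↔4, ...).
On "fluster": the first step gives "usterfl", and the second then gives "suetfrl".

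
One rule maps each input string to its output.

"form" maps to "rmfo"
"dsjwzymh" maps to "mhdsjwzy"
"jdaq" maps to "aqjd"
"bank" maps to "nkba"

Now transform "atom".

omat

Each output is the input with this applied: move the last 2 characters to the front (rotate right by 2).
Doing the same to "atom": "omat".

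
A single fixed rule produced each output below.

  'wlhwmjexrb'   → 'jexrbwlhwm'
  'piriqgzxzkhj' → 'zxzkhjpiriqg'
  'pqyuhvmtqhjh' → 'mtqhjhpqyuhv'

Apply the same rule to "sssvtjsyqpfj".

The transformation: swap the front and back halves of the string.
"sssvtjsyqpfj" → "syqpfjsssvtj".

syqpfjsssvtj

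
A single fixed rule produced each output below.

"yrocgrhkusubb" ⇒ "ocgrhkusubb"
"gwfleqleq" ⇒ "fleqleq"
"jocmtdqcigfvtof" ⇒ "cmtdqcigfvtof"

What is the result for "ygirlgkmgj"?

In each case the input is transformed by: delete the first 2 characters.
On "ygirlgkmgj" that produces "irlgkmgj".

irlgkmgj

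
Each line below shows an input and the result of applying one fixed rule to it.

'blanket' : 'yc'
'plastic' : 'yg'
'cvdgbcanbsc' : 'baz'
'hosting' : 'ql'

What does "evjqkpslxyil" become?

Each output is the input with this applied: shift every letter 2 places backward in the alphabet (wrapping around), then keep one character in every 3, starting at position 3 (positions 3rd, 6th, 9th, ...).
Applying that to "evjqkpslxyil" gives "hnvj".

hnvj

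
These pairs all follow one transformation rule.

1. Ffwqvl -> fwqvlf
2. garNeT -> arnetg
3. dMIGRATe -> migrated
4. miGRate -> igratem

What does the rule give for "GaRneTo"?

What's happening: move the first character to the end, then convert every letter to lowercase.
On "GaRneTo": the first step gives "aRneToG", and the second then gives "arnetog".

arnetog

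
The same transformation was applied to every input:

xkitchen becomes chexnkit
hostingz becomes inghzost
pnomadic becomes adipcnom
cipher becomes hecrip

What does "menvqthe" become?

The transformation: swap the first and last characters, then swap the front and back halves of the string.
Applying both steps to "menvqthe": "eenvqthm", then "qthmeenv".

qthmeenv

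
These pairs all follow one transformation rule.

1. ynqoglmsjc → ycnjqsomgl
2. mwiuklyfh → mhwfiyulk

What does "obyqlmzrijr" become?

orbjyiqrlzm

Rule — take characters alternately from the front and the back (1st, last, 2nd, 2nd-last, ...).
Applying that to "obyqlmzrijr" gives "orbjyiqrlzm".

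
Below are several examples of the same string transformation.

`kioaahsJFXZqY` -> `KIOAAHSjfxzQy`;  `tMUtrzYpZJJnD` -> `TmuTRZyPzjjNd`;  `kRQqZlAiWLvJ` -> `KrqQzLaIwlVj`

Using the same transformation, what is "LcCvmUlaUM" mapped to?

The pattern: flip the case of every letter.
Doing the same to "LcCvmUlaUM": "lCcVMuLAum".

lCcVMuLAum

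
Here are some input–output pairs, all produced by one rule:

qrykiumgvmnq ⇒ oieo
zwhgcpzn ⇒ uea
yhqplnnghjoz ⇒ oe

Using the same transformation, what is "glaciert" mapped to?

The transformation: shift every letter 2 places backward in the alphabet (wrapping around), then keep only the vowels.
On "glaciert": the first step gives "ejyagcpr", and the second then gives "ea".

ea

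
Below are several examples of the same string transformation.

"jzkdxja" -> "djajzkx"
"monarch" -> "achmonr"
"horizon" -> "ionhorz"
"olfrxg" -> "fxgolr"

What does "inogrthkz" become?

tkzinogrh

Rule — move the last 3 characters to the front (rotate right by 3), then swap the first and last characters.
For "inogrthkz", step one produces "hkzinogrt"; step two turns that into "tkzinogrh".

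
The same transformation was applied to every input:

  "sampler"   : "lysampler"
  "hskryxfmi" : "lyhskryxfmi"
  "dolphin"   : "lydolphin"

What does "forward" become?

In each case the input is transformed by: prepend "ly".
Applying that to "forward" gives "lyforward".

lyforward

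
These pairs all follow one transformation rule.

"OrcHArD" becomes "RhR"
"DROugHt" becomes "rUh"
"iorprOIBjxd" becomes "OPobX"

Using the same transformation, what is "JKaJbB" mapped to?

kjb

The pattern: flip the case of every letter, then keep every other character starting from the second (positions 2nd, 4th, 6th, ...).
Starting from "JKaJbB": after the first operation, "jkAjBb"; after the second, "kjb".
(Check on "iorprOIBjxd": → "IORPRoibJXD" → "OPobX" ✓)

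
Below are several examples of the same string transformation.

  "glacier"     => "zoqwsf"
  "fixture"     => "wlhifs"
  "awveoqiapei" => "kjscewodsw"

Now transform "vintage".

wbhous

The rule is to shift every letter 12 places backward in the alphabet (wrapping around), then delete the first character.
On "vintage": the first step gives "jwbhous", and the second then gives "wbhous".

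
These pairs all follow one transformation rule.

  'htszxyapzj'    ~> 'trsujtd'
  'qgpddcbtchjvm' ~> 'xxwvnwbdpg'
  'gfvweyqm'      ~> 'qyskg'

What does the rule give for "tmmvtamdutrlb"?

pnugxonlfv

In each case the input is transformed by: delete the first 3 characters, then shift every letter 6 places backward in the alphabet (wrapping around).
For "tmmvtamdutrlb" the result is "pnugxonlfv".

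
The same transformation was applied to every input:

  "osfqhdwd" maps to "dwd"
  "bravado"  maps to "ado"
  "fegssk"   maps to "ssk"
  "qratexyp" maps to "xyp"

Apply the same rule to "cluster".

ter

The rule is to keep only the last 3 characters.
Doing the same to "cluster": "ter".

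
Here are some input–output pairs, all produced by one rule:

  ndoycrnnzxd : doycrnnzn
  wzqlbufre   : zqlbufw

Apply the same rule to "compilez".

ompilc

Each output is the input with this applied: delete the last 2 characters, then move the first character to the end.
Applying that to "compilez" gives "ompilc".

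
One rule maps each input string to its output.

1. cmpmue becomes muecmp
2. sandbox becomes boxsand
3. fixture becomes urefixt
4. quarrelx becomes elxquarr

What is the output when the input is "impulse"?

lseimpu

In each case the input is transformed by: move the last 3 characters to the front (rotate right by 3).
For "impulse" the result is "lseimpu".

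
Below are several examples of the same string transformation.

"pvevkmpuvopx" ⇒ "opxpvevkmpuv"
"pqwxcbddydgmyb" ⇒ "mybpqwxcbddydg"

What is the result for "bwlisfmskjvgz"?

The rule is to move the last 3 characters to the front (rotate right by 3).
For "bwlisfmskjvgz" the result is "vgzbwlisfmskj".

vgzbwlisfmskj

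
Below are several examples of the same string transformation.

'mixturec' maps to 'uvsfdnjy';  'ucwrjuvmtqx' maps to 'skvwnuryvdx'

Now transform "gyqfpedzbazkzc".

gqfeacbaladhzr

Looking at the pairs, the operation is to shift every letter 1 place forward in the alphabet (wrapping around), then move the first 3 characters to the end (rotate left by 3).
On "gyqfpedzbazkzc": the first step gives "hzrgqfeacbalad", and the second then gives "gqfeacbaladhzr".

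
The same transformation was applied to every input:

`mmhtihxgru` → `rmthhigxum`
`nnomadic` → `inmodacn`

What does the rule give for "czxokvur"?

ucoxvkrz

In each case the input is transformed by: swap each adjacent pair of characters (1↔2, 3↔4, ...), then swap the first and last characters.
For "czxokvur", step one produces "zcoxvkru"; step two turns that into "ucoxvkrz".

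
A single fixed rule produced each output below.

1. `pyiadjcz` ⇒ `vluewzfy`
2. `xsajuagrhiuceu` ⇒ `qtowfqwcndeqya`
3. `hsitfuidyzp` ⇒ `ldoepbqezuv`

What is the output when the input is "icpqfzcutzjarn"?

jeylmbvyqpvfwn

Each output is the input with this applied: shift every letter 4 places backward in the alphabet (wrapping around), then move the last character to the front.
"icpqfzcutzjarn" → "jeylmbvyqpvfwn".
(Check on "hsitfuidyzp": → "doepbqezuvl" → "ldoepbqezuv" ✓)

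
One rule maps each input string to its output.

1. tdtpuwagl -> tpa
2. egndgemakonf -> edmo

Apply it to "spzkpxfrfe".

skfe

Looking at the pairs, the operation is to keep one character in every 3, starting at position 1 (positions 1st, 4th, 7th, ...).
"spzkpxfrfe" → "skfe".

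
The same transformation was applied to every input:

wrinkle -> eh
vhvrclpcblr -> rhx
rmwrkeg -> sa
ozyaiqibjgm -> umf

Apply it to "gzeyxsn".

ao

The pattern: shift every letter 4 places backward in the alphabet (wrapping around), then keep one character in every 3, starting at position 3 (positions 3rd, 6th, 9th, ...).
Applying that to "gzeyxsn" gives "ao".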